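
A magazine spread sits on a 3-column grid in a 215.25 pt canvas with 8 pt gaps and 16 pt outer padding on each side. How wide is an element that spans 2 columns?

Subtract both margins: 215.25 − 2·16 = 183.25 pt.
Subtracting 2 gaps of 8 leaves 167.25 for 3 columns, so c = 55.75 pt.
Span of 2: 2·55.75 + 1·8 = 111.5 + 8 = 119.5 pt.

119.5 pt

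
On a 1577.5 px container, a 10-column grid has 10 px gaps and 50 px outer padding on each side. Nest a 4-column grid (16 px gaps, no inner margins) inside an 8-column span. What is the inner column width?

Outer content = 1577.5 − 2·50 = 1477.5 px.
10c + 9·10 = 1477.5 → 10c = 1387.5 → c = 138.75 px.
Span of 8: 8·138.75 + 7·10 = 1110 + 70 = 1180 px.
4d + 3·16 = 1180 → 4d = 1132 → d = 283 px.

283 px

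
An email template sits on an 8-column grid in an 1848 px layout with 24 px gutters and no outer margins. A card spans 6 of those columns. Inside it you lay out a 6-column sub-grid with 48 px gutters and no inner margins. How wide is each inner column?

Subtracting 7 gutters of 24 leaves 1680 for 8 columns, so c = 210 px.
6-column span = 6·210 + 5·24 = 1380 px.
6 columns + 5 gutters: 6d + 5·48 = 1380.
6d = 1380 − 240 = 1140, so d = 190 px.

190 px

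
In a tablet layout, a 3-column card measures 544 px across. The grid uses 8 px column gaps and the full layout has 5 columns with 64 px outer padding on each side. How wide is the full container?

1040 px

3 columns + 2 column gaps: 3c + 2·8 = 544.
3c = 544 − 16 = 528, so c = 176 px.
Adding margins, columns and gutters: 128 + 880 + 32 = 1040 px.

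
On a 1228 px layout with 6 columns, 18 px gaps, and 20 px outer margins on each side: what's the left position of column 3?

422 px

Inside the margins: 1228 − 40 = 1188 px.
Subtracting 5 gaps of 18 leaves 1098 for 6 columns, so c = 183 px.
Each column+gutter stride is 201 px; 2 of them past the 20 px margin is 20 + 402 = 422 px.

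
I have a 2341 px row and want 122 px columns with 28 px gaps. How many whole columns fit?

Each extra column adds 122 + 28 = 150 px.
(2341 + 28) / 150 = 15.79, so 15 columns fit.

15 columns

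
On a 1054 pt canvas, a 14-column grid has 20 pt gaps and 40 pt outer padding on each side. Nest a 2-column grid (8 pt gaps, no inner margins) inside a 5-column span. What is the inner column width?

163.5 pt

Subtract both margins: 1054 − 2·40 = 974 pt.
14 columns + 13 gaps: 14c + 13·20 = 974.
14c = 974 − 260 = 714, so c = 51 pt.
5 columns plus 4 gaps: 255 + 80 = 335 pt.
2d + 1·8 = 335 → 2d = 327 → d = 163.5 pt.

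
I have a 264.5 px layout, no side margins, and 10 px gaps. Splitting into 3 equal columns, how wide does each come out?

81.5 px

3c + 2·10 = 264.5 → 3c = 244.5 → c = 81.5 px.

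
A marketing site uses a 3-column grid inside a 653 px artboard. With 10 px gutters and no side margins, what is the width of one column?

211 px

3 columns + 2 gutters: 3c + 2·10 = 653.
3c = 653 − 20 = 633, so c = 211 px.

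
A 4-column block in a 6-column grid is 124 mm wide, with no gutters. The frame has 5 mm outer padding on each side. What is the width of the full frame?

196 mm

124 / 4 = 31 mm per column.
Summing: 10 + 186 = 196 mm.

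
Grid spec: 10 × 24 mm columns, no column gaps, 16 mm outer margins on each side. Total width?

272 mm

Total width: 2·16 + 10·24 = 272 mm.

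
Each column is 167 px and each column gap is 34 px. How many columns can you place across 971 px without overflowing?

Each extra column adds 167 + 34 = 201 px.
(971 + 34) / 201 = 5.00, so 5 columns fit.

5 columns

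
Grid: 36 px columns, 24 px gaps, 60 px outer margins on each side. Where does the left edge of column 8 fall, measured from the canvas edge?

Before column 8: the margin + 7 columns + 7 gaps.
Offset = 60 + 7·(36 + 24) = 60 + 420 = 480 px.

480 px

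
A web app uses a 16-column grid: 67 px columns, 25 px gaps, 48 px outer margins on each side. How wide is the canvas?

Adding margins, columns and gutters: 96 + 1072 + 375 = 1543 px.

1543 px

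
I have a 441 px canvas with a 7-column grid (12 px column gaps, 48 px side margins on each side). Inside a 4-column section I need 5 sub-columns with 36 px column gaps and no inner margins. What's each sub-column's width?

Take off 96 px of margins, leaving 345 px.
Subtracting 6 column gaps of 12 leaves 273 for 7 columns, so c = 39 px.
4 columns plus 3 column gaps: 156 + 36 = 192 px.
192 − 4·36 = 48; ÷5 gives d = 9.6 px.

9.6 px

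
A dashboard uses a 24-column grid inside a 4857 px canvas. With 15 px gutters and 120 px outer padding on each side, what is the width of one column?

Content width = 4857 − 2·120 = 4617 px.
4617 − 23·15 = 4272; ÷24 gives c = 178 px.

178 px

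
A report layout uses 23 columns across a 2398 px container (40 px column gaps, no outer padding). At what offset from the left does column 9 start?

848 px

Subtracting 22 column gaps of 40 leaves 1518 for 23 columns, so c = 66 px.
Each column+gutter stride is 106 px; with no margin, 8 of them is 848 px.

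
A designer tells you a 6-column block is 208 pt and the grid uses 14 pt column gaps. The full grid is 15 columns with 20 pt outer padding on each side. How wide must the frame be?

6c + 5·14 = 208 → 6c = 138 → c = 23 pt.
Adding margins, columns and gutters: 40 + 345 + 196 = 581 pt.

581 pt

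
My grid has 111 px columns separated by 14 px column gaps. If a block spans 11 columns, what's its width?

Span of 11: 11·111 + 10·14 = 1221 + 140 = 1361 px.

1361 px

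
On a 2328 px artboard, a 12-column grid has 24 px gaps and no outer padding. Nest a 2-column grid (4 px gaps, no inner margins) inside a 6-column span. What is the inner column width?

2328 − 11·24 = 2064; ÷12 gives c = 172 px.
Span of 6: 6·172 + 5·24 = 1032 + 120 = 1152 px.
2 columns + 1 gap: 2d + 1·4 = 1152.
2d = 1152 − 4 = 1148, so d = 574 px.

574 px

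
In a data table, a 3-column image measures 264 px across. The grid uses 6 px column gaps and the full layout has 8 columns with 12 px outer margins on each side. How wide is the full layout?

738 px

264 − 2·6 = 252; ÷3 gives c = 84 px.
Layout = 2·12 + 8·84 + 7·6 = 24 + 672 + 42 = 738 px.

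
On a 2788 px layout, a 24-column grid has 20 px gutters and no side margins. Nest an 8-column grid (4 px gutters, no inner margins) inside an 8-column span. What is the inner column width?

111 px

Subtracting 23 gutters of 20 leaves 2328 for 24 columns, so c = 97 px.
8-column span = 8·97 + 7·20 = 916 px.
916 − 7·4 = 888; ÷8 gives d = 111 px.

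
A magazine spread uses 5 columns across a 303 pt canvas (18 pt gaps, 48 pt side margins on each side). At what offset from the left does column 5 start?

228 pt

Content = 303 − 2·48 = 207 pt.
5 columns + 4 gaps: 5c + 4·18 = 207.
5c = 207 − 72 = 135, so c = 27 pt.
Each column+gutter stride is 45 pt; 4 of them past the 48 pt margin is 48 + 180 = 228 pt.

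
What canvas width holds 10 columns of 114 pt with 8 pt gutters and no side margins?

1212 pt

Summing: 1140 + 72 = 1212 pt.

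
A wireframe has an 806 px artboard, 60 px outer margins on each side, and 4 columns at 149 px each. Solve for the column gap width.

Content width = 806 − 2·60 = 686 px.
4·149 + 3g = 686 → 3g = 90 → g = 30 px.

30 px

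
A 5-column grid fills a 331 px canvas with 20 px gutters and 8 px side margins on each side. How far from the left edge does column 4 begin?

209 px

Take off 16 px of margins, leaving 315 px.
315 − 4·20 = 235; ÷5 gives c = 47 px.
Before column 4: the margin + 3 columns + 3 gutters.
Offset = 8 + 3·(47 + 20) = 8 + 201 = 209 px.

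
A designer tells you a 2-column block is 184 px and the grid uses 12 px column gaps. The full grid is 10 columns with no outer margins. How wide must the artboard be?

968 px

184 − 1·12 = 172; ÷2 gives c = 86 px.
Total width: 10·86 + 9·12 = 968 px.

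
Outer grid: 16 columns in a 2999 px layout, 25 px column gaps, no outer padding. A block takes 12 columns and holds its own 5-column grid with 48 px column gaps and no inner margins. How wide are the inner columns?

410.2 px

Subtracting 15 column gaps of 25 leaves 2624 for 16 columns, so c = 164 px.
Span of 12: 12·164 + 11·25 = 1968 + 275 = 2243 px.
5d + 4·48 = 2243 → 5d = 2051 → d = 410.2 px.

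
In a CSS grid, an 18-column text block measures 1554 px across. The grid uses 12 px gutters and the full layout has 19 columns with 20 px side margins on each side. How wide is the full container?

Subtracting 17 gutters of 12 leaves 1350 for 18 columns, so c = 75 px.
Adding margins, columns and gutters: 40 + 1425 + 216 = 1681 px.

1681 px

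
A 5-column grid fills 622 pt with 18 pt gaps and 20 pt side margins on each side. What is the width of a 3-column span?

Inside the margins: 622 − 40 = 582 pt.
5c + 4·18 = 582 → 5c = 510 → c = 102 pt.
3-column span = 3·102 + 2·18 = 342 pt.

342 pt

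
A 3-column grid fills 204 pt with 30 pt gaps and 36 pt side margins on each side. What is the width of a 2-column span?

78 pt

Take off 72 pt of margins, leaving 132 pt.
3 columns + 2 gaps: 3c + 2·30 = 132.
3c = 132 − 60 = 72, so c = 24 pt.
Span of 2: 2·24 + 1·30 = 48 + 30 = 78 pt.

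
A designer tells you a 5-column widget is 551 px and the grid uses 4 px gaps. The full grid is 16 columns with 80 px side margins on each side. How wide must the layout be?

1932 px

551 − 4·4 = 535; ÷5 gives c = 107 px.
Adding margins, columns and gutters: 160 + 1712 + 60 = 1932 px.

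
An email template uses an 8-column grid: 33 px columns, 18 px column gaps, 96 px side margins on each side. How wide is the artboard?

Adding margins, columns and gutters: 192 + 264 + 126 = 582 px.

582 px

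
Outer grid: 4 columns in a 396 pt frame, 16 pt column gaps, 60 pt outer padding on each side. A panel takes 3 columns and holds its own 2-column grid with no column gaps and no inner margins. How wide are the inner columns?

Subtract both margins: 396 − 2·60 = 276 pt.
Subtracting 3 column gaps of 16 leaves 228 for 4 columns, so c = 57 pt.
3-column span = 3·57 + 2·16 = 203 pt.
2d = 203 → d = 101.5 pt.

101.5 pt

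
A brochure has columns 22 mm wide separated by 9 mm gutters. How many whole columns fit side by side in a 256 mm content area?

k columns need k·22 + (k−1)·9 = k·31 − 9.
k·31 − 9 ≤ 256 → k ≤ 265 / 31 ≈ 8.55, so k = 8.

8 columns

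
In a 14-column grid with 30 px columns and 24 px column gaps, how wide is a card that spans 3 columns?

Span of 3: 3·30 + 2·24 = 90 + 48 = 138 px.

138 px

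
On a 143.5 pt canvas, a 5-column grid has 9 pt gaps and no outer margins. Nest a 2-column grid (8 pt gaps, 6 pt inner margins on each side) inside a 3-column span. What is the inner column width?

31.25 pt

143.5 − 4·9 = 107.5; ÷5 gives c = 21.5 pt.
Span of 3: 3·21.5 + 2·9 = 64.5 + 18 = 82.5 pt.
Inner content = 82.5 − 2·6 = 70.5 pt.
2 columns + 1 gap: 2d + 1·8 = 70.5.
2d = 70.5 − 8 = 62.5, so d = 31.25 pt.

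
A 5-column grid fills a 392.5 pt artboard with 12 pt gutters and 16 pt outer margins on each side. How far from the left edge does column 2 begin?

Subtract both margins: 392.5 − 2·16 = 360.5 pt.
5c + 4·12 = 360.5 → 5c = 312.5 → c = 62.5 pt.
Column 2 starts at margin + 1·(column + gutter) = 16 + 1·74.5 = 90.5 pt.

90.5 pt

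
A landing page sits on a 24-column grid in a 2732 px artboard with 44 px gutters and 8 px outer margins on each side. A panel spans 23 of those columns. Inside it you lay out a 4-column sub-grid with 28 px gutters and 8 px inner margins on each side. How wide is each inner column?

625.25 px

Take off 16 px of margins, leaving 2716 px.
2716 − 23·44 = 1704; ÷24 gives c = 71 px.
Span of 23: 23·71 + 22·44 = 1633 + 968 = 2601 px.
Inner content = 2601 − 2·8 = 2585 px.
4d + 3·28 = 2585 → 4d = 2501 → d = 625.25 px.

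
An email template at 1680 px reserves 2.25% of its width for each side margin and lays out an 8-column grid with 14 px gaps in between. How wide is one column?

1680 × (1 − 2·2.25%) = 1680 × 95.5% = 1604.4 px for the columns.
1604.4 − 7·14 = 1506.4; ÷8 gives c = 188.3 px.

188.3 px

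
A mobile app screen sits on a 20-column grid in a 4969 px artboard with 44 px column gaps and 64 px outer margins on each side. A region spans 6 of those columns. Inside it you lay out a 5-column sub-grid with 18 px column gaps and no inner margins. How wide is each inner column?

269.9 px

Outer content = 4969 − 2·64 = 4841 px.
20c + 19·44 = 4841 → 20c = 4005 → c = 200.25 px.
6 columns plus 5 column gaps: 1201.5 + 220 = 1421.5 px.
5d + 4·18 = 1421.5 → 5d = 1349.5 → d = 269.9 px.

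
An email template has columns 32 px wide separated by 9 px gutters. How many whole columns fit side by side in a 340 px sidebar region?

k columns need k·32 + (k−1)·9 = k·41 − 9.
k·41 − 9 ≤ 340 → k ≤ 349 / 41 ≈ 8.51, so k = 8.

8 columns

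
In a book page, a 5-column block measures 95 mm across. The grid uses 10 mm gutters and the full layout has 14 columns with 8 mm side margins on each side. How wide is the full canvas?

300 mm

5c + 4·10 = 95 → 5c = 55 → c = 11 mm.
Canvas = 2·8 + 14·11 + 13·10 = 16 + 154 + 130 = 300 mm.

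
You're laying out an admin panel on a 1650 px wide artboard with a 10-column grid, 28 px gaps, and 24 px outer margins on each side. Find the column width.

135 px

Take off 48 px of margins, leaving 1602 px.
1602 − 9·28 = 1350; ÷10 gives c = 135 px.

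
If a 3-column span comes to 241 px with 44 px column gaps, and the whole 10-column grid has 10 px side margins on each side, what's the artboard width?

926 px

3c + 2·44 = 241 → 3c = 153 → c = 51 px.
Artboard = 2·10 + 10·51 + 9·44 = 20 + 510 + 396 = 926 px.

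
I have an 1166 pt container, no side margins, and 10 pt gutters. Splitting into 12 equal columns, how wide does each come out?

1166 − 11·10 = 1056; ÷12 gives c = 88 pt.

88 pt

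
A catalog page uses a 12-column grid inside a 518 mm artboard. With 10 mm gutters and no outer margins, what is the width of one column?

34 mm

12c + 11·10 = 518 → 12c = 408 → c = 34 mm.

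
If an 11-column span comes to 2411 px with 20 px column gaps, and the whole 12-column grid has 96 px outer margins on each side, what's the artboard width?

2411 − 10·20 = 2211; ÷11 gives c = 201 px.
Adding margins, columns and gutters: 192 + 2412 + 220 = 2824 px.

2824 px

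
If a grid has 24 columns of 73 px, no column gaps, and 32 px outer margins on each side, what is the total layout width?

Layout = 2·32 + 24·73 = 64 + 1752 = 1816 px.

1816 px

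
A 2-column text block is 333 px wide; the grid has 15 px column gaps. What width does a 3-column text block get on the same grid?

507 px

333 − 1·15 = 318; ÷2 gives c = 159 px.
Span of 3: 3·159 + 2·15 = 477 + 30 = 507 px.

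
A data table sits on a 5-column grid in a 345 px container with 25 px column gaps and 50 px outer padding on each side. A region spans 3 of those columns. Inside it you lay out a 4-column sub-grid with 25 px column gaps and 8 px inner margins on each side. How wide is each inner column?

11.5 px

Inside the margins: 345 − 100 = 245 px.
245 − 4·25 = 145; ÷5 gives c = 29 px.
Span of 3: 3·29 + 2·25 = 87 + 50 = 137 px.
Inner content = 137 − 2·8 = 121 px.
4d + 3·25 = 121 → 4d = 46 → d = 11.5 px.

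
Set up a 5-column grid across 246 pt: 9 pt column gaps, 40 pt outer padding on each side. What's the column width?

26 pt

Inside the margins: 246 − 80 = 166 pt.
166 − 4·9 = 130; ÷5 gives c = 26 pt.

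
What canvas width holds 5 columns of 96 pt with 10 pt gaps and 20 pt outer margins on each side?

Total width: 2·20 + 5·96 + 4·10 = 560 pt.

560 pt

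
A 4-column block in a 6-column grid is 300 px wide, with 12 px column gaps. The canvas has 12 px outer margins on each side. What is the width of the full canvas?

480 px

4 columns + 3 column gaps: 4c + 3·12 = 300.
4c = 300 − 36 = 264, so c = 66 px.
Adding margins, columns and gutters: 24 + 396 + 60 = 480 px.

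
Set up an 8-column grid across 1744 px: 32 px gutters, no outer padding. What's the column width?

190 px

1744 − 7·32 = 1520; ÷8 gives c = 190 px.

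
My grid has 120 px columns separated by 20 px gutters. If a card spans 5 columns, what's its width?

680 px

5-column span = 5·120 + 4·20 = 680 px.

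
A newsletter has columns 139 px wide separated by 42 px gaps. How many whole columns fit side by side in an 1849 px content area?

Each extra column adds 139 + 42 = 181 px.
(1849 + 42) / 181 = 10.45, so 10 columns fit.

10 columns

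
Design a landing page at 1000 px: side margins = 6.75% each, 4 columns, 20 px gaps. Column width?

Each margin = 6.75% of 1000 = 67.5 px; content = 1000 − 2·67.5 = 865 px.
Subtracting 3 gaps of 20 leaves 805 for 4 columns, so c = 201.25 px.

201.25 px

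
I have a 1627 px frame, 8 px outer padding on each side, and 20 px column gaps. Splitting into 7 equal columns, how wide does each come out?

Take off 16 px of margins, leaving 1611 px.
7 columns + 6 column gaps: 7c + 6·20 = 1611.
7c = 1611 − 120 = 1491, so c = 213 px.

213 px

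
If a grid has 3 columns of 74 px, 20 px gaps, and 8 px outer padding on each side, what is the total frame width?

Frame = 2·8 + 3·74 + 2·20 = 16 + 222 + 40 = 278 px.

278 px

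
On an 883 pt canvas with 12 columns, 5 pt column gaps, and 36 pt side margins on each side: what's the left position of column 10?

648 pt

Subtract both margins: 883 − 2·36 = 811 pt.
Subtracting 11 column gaps of 5 leaves 756 for 12 columns, so c = 63 pt.
Before column 10: the margin + 9 columns + 9 column gaps.
Offset = 36 + 9·(63 + 5) = 36 + 612 = 648 pt.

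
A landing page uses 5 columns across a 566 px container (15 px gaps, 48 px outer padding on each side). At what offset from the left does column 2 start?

145 px

Take off 96 px of margins, leaving 470 px.
5c + 4·15 = 470 → 5c = 410 → c = 82 px.
Before column 2: the margin + 1 column + 1 gap.
Offset = 48 + 1·(82 + 15) = 48 + 97 = 145 px.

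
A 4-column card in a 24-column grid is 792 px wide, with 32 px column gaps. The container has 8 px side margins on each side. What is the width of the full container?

4c + 3·32 = 792 → 4c = 696 → c = 174 px.
Adding margins, columns and gutters: 16 + 4176 + 736 = 4928 px.

4928 px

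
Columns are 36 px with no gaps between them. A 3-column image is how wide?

3-column span = 3·36 = 108 px.

108 px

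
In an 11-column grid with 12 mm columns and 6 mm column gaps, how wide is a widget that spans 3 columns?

3 columns plus 2 column gaps: 36 + 12 = 48 mm.

48 mm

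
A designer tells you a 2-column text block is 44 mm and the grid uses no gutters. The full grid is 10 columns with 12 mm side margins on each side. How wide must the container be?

244 mm

44 / 2 = 22 mm per column.
Total width: 2·12 + 10·22 = 244 mm.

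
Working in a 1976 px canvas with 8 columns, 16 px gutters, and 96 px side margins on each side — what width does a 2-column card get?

Inside the margins: 1976 − 192 = 1784 px.
Subtracting 7 gutters of 16 leaves 1672 for 8 columns, so c = 209 px.
2 columns plus 1 gutter: 418 + 16 = 434 px.

434 px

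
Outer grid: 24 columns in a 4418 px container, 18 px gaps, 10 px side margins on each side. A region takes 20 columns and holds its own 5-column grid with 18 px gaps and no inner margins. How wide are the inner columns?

Subtract both margins: 4418 − 2·10 = 4398 px.
Subtracting 23 gaps of 18 leaves 3984 for 24 columns, so c = 166 px.
20-column span = 20·166 + 19·18 = 3662 px.
3662 − 4·18 = 3590; ÷5 gives d = 718 px.

718 px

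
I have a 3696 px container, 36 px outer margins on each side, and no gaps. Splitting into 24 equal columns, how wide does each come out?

Subtract both margins: 3696 − 2·36 = 3624 px.
24c = 3624 → c = 151 px.

151 px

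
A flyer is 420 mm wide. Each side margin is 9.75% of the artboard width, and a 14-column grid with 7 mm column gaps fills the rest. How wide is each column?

Margins: 9.75% × 420 = 40.95 mm each, so content = 420 − 81.9 = 338.1 mm.
14c + 13·7 = 338.1 → 14c = 247.1 → c = 17.65 mm.

17.65 mm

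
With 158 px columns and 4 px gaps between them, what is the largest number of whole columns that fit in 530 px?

3 columns

Each extra column adds 158 + 4 = 162 px.
(530 + 4) / 162 = 3.30, so 3 columns fit.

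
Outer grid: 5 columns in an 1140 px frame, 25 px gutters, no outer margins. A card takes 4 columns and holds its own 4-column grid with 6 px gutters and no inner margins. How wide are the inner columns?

Subtracting 4 gutters of 25 leaves 1040 for 5 columns, so c = 208 px.
Span of 4: 4·208 + 3·25 = 832 + 75 = 907 px.
4d + 3·6 = 907 → 4d = 889 → d = 222.25 px.

222.25 px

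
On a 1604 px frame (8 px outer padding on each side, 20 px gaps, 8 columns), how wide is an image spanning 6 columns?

Subtract both margins: 1604 − 2·8 = 1588 px.
1588 − 7·20 = 1448; ÷8 gives c = 181 px.
Span of 6: 6·181 + 5·20 = 1086 + 100 = 1186 px.

1186 px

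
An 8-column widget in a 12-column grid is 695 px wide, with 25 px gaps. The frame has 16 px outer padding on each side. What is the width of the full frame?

8c + 7·25 = 695 → 8c = 520 → c = 65 px.
Total width: 2·16 + 12·65 + 11·25 = 1087 px.

1087 px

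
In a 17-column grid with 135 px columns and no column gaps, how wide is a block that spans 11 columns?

1485 px

With no column gaps, 11 columns span 11·135 = 1485 px.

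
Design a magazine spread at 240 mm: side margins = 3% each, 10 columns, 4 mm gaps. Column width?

Margins: 3% × 240 = 7.2 mm each, so content = 240 − 14.4 = 225.6 mm.
225.6 − 9·4 = 189.6; ÷10 gives c = 18.96 mm.

18.96 mm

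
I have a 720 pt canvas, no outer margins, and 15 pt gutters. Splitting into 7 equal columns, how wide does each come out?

Subtracting 6 gutters of 15 leaves 630 for 7 columns, so c = 90 pt.

90 pt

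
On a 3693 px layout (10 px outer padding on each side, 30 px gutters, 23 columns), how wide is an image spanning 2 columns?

292 px

Subtract both margins: 3693 − 2·10 = 3673 px.
23c + 22·30 = 3673 → 23c = 3013 → c = 131 px.
2-column span = 2·131 + 1·30 = 292 px.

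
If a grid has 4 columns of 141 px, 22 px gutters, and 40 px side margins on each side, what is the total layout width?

710 px

Adding margins, columns and gutters: 80 + 564 + 66 = 710 px.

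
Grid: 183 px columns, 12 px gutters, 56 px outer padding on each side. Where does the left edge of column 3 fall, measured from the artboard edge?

Column 3 starts at margin + 2·(column + gutter) = 56 + 2·195 = 446 px.

446 px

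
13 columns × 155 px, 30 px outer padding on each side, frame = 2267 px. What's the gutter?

16 px

Content width = 2267 − 2·30 = 2207 px.
Columns use 2015 px, leaving 192 px across 12 gutters = 16 px each.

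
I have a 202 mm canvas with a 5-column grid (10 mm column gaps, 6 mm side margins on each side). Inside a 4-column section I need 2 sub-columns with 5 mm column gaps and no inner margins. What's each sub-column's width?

Take off 12 mm of margins, leaving 190 mm.
5 columns + 4 column gaps: 5c + 4·10 = 190.
5c = 190 − 40 = 150, so c = 30 mm.
4-column span = 4·30 + 3·10 = 150 mm.
2 columns + 1 column gap: 2d + 1·5 = 150.
2d = 150 − 5 = 145, so d = 72.5 mm.

72.5 mm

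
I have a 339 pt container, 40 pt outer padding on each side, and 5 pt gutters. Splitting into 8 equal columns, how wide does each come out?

28 pt

Content width = 339 − 2·40 = 259 pt.
259 − 7·5 = 224; ÷8 gives c = 28 pt.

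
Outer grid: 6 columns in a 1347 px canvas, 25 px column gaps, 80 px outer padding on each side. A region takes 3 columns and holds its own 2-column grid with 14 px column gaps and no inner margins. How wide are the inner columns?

Take off 160 px of margins, leaving 1187 px.
6c + 5·25 = 1187 → 6c = 1062 → c = 177 px.
3 columns plus 2 column gaps: 531 + 50 = 581 px.
Subtracting 1 column gap of 14 leaves 567 for 2 columns, so d = 283.5 px.

283.5 px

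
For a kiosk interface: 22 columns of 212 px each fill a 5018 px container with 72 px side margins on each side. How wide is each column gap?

10 px

Inside the margins: 5018 − 144 = 4874 px.
22·212 + 21g = 4874 → 21g = 210 → g = 10 px.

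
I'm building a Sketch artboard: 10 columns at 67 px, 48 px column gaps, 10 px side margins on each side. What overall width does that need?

1122 px

Total width: 2·10 + 10·67 + 9·48 = 1122 px.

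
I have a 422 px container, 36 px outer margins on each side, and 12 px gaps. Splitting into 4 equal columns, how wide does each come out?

78.5 px

Inside the margins: 422 − 72 = 350 px.
4 columns + 3 gaps: 4c + 3·12 = 350.
4c = 350 − 36 = 314, so c = 78.5 px.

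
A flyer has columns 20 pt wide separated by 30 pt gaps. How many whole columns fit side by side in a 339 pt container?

7 columns

k columns need k·20 + (k−1)·30 = k·50 − 30.
k·50 − 30 ≤ 339 → k ≤ 369 / 50 ≈ 7.38, so k = 7.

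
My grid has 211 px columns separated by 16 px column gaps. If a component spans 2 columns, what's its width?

2-column span = 2·211 + 1·16 = 438 px.

438 px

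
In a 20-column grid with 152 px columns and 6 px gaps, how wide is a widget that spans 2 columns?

310 px

2 columns plus 1 gap: 304 + 6 = 310 px.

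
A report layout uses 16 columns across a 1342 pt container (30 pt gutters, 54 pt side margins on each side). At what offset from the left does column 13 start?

1002 pt

Subtract both margins: 1342 − 2·54 = 1234 pt.
16 columns + 15 gutters: 16c + 15·30 = 1234.
16c = 1234 − 450 = 784, so c = 49 pt.
Each column+gutter stride is 79 pt; 12 of them past the 54 pt margin is 54 + 948 = 1002 pt.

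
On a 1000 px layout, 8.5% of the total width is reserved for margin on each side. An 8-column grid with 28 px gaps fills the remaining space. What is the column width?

79.25 px

Margins: 8.5% × 1000 = 85 px each, so content = 1000 − 170 = 830 px.
830 − 7·28 = 634; ÷8 gives c = 79.25 px.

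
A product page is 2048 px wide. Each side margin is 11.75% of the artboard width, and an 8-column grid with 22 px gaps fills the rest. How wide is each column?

176.59 px

Margins: 11.75% × 2048 = 240.64 px each, so content = 2048 − 481.28 = 1566.72 px.
Subtracting 7 gaps of 22 leaves 1412.72 for 8 columns, so c = 176.59 px.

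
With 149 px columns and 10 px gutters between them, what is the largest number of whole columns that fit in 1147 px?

7 columns: 7·149 + 6·10 = 1103 px ≤ 1147.
8 columns: 1262 px > 1147. So 7.

7 columns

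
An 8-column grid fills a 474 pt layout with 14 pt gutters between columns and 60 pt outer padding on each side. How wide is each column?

Content width = 474 − 2·60 = 354 pt.
Subtracting 7 gutters of 14 leaves 256 for 8 columns, so c = 32 pt.

32 pt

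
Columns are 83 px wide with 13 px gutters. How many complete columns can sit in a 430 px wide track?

4 columns

4 columns: 4·83 + 3·13 = 371 px ≤ 430.
5 columns: 467 px > 430. So 4.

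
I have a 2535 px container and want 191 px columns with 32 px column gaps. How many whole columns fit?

Each extra column adds 191 + 32 = 223 px.
(2535 + 32) / 223 = 11.51, so 11 columns fit.

11 columns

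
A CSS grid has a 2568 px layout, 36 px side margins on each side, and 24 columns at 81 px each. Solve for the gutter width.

Take off 72 px of margins, leaving 2496 px.
Columns use 1944 px, leaving 552 px across 23 gutters = 24 px each.

24 px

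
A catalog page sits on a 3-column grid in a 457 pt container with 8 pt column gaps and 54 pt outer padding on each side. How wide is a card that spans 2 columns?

Take off 108 pt of margins, leaving 349 pt.
3c + 2·8 = 349 → 3c = 333 → c = 111 pt.
2-column span = 2·111 + 1·8 = 230 pt.

230 pt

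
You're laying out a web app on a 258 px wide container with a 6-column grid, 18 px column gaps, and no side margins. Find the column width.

28 px

6c + 5·18 = 258 → 6c = 168 → c = 28 px.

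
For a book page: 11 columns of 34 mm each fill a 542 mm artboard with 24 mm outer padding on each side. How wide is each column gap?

12 mm

Content width = 542 − 2·24 = 494 mm.
11·34 + 10g = 494 → 10g = 120 → g = 12 mm.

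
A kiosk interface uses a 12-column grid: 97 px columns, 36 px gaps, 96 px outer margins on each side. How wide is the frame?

Frame = 2·96 + 12·97 + 11·36 = 192 + 1164 + 396 = 1752 px.

1752 px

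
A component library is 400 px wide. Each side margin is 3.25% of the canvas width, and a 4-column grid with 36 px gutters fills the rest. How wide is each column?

66.5 px

Each margin = 3.25% of 400 = 13 px; content = 400 − 2·13 = 374 px.
374 − 3·36 = 266; ÷4 gives c = 66.5 px.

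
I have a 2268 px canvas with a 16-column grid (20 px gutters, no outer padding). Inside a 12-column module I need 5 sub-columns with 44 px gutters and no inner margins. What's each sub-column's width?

304 px

2268 − 15·20 = 1968; ÷16 gives c = 123 px.
12-column span = 12·123 + 11·20 = 1696 px.
5 columns + 4 gutters: 5d + 4·44 = 1696.
5d = 1696 − 176 = 1520, so d = 304 px.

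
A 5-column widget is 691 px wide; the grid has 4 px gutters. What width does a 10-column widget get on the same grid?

5c + 4·4 = 691 → 5c = 675 → c = 135 px.
Span of 10: 10·135 + 9·4 = 1350 + 36 = 1386 px.

1386 px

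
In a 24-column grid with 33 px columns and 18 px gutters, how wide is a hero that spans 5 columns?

237 px

Span of 5: 5·33 + 4·18 = 165 + 72 = 237 px.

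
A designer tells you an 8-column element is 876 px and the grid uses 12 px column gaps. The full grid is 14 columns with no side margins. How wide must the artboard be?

1542 px

876 − 7·12 = 792; ÷8 gives c = 99 px.
Total width: 14·99 + 13·12 = 1542 px.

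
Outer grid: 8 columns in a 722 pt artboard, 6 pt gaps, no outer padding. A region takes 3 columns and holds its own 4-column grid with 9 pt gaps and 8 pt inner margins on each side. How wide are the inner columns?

8c + 7·6 = 722 → 8c = 680 → c = 85 pt.
3 columns plus 2 gaps: 255 + 12 = 267 pt.
Inner content = 267 − 2·8 = 251 pt.
Subtracting 3 gaps of 9 leaves 224 for 4 columns, so d = 56 pt.

56 pt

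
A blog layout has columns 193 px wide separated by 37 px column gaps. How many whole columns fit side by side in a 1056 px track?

4 columns

4 columns: 4·193 + 3·37 = 883 px ≤ 1056.
5 columns: 1113 px > 1056. So 4.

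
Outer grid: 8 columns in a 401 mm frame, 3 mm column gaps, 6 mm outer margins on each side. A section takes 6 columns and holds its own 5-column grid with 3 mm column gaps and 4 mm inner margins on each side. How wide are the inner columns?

54.2 mm

Inside the margins: 401 − 12 = 389 mm.
389 − 7·3 = 368; ÷8 gives c = 46 mm.
6 columns plus 5 column gaps: 276 + 15 = 291 mm.
Inner content = 291 − 2·4 = 283 mm.
5d + 4·3 = 283 → 5d = 271 → d = 54.2 mm.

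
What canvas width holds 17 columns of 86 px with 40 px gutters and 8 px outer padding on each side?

2118 px

Adding margins, columns and gutters: 16 + 1462 + 640 = 2118 px.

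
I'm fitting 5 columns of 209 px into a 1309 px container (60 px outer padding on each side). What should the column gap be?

Subtract both margins: 1309 − 2·60 = 1189 px.
5 columns take 5·209 = 1045 px; remaining 144 splits into 4 column gaps.
g = 144 / 4 = 36 px.

36 px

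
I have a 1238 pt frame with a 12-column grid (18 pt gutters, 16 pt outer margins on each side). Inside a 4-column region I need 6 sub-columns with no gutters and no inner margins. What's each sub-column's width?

Subtract both margins: 1238 − 2·16 = 1206 pt.
1206 − 11·18 = 1008; ÷12 gives c = 84 pt.
4 columns plus 3 gutters: 336 + 54 = 390 pt.
390 / 6 = 65 pt per column.

65 pt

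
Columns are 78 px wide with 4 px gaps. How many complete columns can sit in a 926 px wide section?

k columns need k·78 + (k−1)·4 = k·82 − 4.
k·82 − 4 ≤ 926 → k ≤ 930 / 82 ≈ 11.34, so k = 11.

11 columns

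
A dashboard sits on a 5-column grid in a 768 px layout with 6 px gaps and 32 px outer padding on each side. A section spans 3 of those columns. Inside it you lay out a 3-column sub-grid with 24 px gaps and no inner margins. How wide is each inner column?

Take off 64 px of margins, leaving 704 px.
5c + 4·6 = 704 → 5c = 680 → c = 136 px.
3 columns plus 2 gaps: 408 + 12 = 420 px.
3 columns + 2 gaps: 3d + 2·24 = 420.
3d = 420 − 48 = 372, so d = 124 px.

124 px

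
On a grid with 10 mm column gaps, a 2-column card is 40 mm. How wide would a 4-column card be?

90 mm

40 − 1·10 = 30; ÷2 gives c = 15 mm.
4-column span = 4·15 + 3·10 = 90 mm.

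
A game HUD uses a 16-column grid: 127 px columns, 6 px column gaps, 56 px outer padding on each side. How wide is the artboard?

2234 px

Total width: 2·56 + 16·127 + 15·6 = 2234 px.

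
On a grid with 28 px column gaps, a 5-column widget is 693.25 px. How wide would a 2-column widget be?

260.5 px

Subtracting 4 column gaps of 28 leaves 581.25 for 5 columns, so c = 116.25 px.
2 columns plus 1 column gap: 232.5 + 28 = 260.5 px.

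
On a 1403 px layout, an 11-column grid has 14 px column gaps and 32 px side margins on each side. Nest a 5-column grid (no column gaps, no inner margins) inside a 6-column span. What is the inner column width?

144.8 px

Subtract both margins: 1403 − 2·32 = 1339 px.
Subtracting 10 column gaps of 14 leaves 1199 for 11 columns, so c = 109 px.
6-column span = 6·109 + 5·14 = 724 px.
5d = 724 → d = 144.8 px.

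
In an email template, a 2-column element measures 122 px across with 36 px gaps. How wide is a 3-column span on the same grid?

201 px

122 − 1·36 = 86; ÷2 gives c = 43 px.
Span of 3: 3·43 + 2·36 = 129 + 72 = 201 px.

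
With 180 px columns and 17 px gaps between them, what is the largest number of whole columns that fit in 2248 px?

11 columns

Each extra column adds 180 + 17 = 197 px.
(2248 + 17) / 197 = 11.50, so 11 columns fit.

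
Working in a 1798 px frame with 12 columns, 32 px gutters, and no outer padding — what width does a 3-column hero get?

425.5 px

Subtracting 11 gutters of 32 leaves 1446 for 12 columns, so c = 120.5 px.
3-column span = 3·120.5 + 2·32 = 425.5 px.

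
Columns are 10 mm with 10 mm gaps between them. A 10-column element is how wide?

10 columns plus 9 gaps: 100 + 90 = 190 mm.

190 mm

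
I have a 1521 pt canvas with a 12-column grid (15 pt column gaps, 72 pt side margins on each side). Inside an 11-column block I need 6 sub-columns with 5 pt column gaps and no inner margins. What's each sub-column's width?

Subtract both margins: 1521 − 2·72 = 1377 pt.
12 columns + 11 column gaps: 12c + 11·15 = 1377.
12c = 1377 − 165 = 1212, so c = 101 pt.
11-column span = 11·101 + 10·15 = 1261 pt.
Subtracting 5 column gaps of 5 leaves 1236 for 6 columns, so d = 206 pt.

206 pt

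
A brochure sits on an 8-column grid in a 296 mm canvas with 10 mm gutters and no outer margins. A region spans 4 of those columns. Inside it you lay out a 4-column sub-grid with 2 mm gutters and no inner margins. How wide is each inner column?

296 − 7·10 = 226; ÷8 gives c = 28.25 mm.
4-column span = 4·28.25 + 3·10 = 143 mm.
4d + 3·2 = 143 → 4d = 137 → d = 34.25 mm.

34.25 mm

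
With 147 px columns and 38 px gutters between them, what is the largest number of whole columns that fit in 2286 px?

12 columns: 12·147 + 11·38 = 2182 px ≤ 2286.
13 columns: 2367 px > 2286. So 12.

12 columns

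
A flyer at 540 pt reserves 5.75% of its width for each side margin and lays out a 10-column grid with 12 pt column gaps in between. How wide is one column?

Margins: 5.75% × 540 = 31.05 pt each, so content = 540 − 62.1 = 477.9 pt.
Subtracting 9 column gaps of 12 leaves 369.9 for 10 columns, so c = 36.99 pt.

36.99 pt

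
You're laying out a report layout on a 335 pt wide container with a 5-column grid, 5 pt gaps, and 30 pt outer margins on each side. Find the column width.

51 pt

Content width = 335 − 2·30 = 275 pt.
275 − 4·5 = 255; ÷5 gives c = 51 pt.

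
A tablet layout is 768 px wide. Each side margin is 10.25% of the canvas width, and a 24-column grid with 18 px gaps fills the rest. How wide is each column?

768 × (1 − 2·10.25%) = 768 × 79.5% = 610.56 px for the columns.
24c + 23·18 = 610.56 → 24c = 196.56 → c = 8.19 px.

8.19 px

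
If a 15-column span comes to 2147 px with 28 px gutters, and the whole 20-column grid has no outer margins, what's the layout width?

15 columns + 14 gutters: 15c + 14·28 = 2147.
15c = 2147 − 392 = 1755, so c = 117 px.
Total width: 20·117 + 19·28 = 2872 px.

2872 px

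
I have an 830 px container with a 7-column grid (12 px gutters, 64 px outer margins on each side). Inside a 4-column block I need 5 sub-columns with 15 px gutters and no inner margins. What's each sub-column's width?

67.2 px

Outer content = 830 − 2·64 = 702 px.
702 − 6·12 = 630; ÷7 gives c = 90 px.
4 columns plus 3 gutters: 360 + 36 = 396 px.
5 columns + 4 gutters: 5d + 4·15 = 396.
5d = 396 − 60 = 336, so d = 67.2 px.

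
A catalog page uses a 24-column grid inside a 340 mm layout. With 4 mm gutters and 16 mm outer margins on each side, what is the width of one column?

9 mm

Inside the margins: 340 − 32 = 308 mm.
Subtracting 23 gutters of 4 leaves 216 for 24 columns, so c = 9 mm.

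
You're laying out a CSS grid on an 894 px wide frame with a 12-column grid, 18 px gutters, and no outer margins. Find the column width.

Subtracting 11 gutters of 18 leaves 696 for 12 columns, so c = 58 px.

58 px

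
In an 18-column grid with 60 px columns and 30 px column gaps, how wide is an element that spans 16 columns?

1410 px

Span of 16: 16·60 + 15·30 = 960 + 450 = 1410 px.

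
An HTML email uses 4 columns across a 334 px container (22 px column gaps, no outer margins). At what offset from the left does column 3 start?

Subtracting 3 column gaps of 22 leaves 268 for 4 columns, so c = 67 px.
No margin, so column 3 starts at 2·(column + gutter) = 2·89 = 178 px.

178 px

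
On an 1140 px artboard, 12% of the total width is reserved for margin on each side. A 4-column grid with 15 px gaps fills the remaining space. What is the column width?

205.35 px

Each margin = 12% of 1140 = 136.8 px; content = 1140 − 2·136.8 = 866.4 px.
4 columns + 3 gaps: 4c + 3·15 = 866.4.
4c = 866.4 − 45 = 821.4, so c = 205.35 px.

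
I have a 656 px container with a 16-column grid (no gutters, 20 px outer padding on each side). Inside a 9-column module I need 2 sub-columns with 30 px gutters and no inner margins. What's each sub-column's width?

Inside the margins: 656 − 40 = 616 px.
With no gutters, each column is 616/16 = 38.5 px.
With no gutters, 9 columns span 9·38.5 = 346.5 px.
346.5 − 1·30 = 316.5; ÷2 gives d = 158.25 px.

158.25 px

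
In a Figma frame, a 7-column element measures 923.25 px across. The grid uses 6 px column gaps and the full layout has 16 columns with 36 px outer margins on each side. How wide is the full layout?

2190 px

Subtracting 6 column gaps of 6 leaves 887.25 for 7 columns, so c = 126.75 px.
Layout = 2·36 + 16·126.75 + 15·6 = 72 + 2028 + 90 = 2190 px.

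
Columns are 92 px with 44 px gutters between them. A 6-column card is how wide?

Span of 6: 6·92 + 5·44 = 552 + 220 = 772 px.

772 px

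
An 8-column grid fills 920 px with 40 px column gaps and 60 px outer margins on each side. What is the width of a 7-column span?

Content width = 920 − 2·60 = 800 px.
8c + 7·40 = 800 → 8c = 520 → c = 65 px.
7 columns plus 6 column gaps: 455 + 240 = 695 px.

695 px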